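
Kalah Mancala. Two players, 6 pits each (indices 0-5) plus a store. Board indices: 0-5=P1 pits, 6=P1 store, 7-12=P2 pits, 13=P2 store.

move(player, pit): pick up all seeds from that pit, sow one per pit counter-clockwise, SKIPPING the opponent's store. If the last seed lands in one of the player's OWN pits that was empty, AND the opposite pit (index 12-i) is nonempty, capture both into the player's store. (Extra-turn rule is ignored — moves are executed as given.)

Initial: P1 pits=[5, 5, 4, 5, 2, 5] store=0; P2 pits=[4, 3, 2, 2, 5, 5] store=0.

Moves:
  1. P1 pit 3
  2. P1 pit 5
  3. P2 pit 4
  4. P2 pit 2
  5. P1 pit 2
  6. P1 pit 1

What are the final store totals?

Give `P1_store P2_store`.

Answer: 4 1

Derivation:
Move 1: P1 pit3 -> P1=[5,5,4,0,3,6](1) P2=[5,4,2,2,5,5](0)
Move 2: P1 pit5 -> P1=[5,5,4,0,3,0](2) P2=[6,5,3,3,6,5](0)
Move 3: P2 pit4 -> P1=[6,6,5,1,3,0](2) P2=[6,5,3,3,0,6](1)
Move 4: P2 pit2 -> P1=[6,6,5,1,3,0](2) P2=[6,5,0,4,1,7](1)
Move 5: P1 pit2 -> P1=[6,6,0,2,4,1](3) P2=[7,5,0,4,1,7](1)
Move 6: P1 pit1 -> P1=[6,0,1,3,5,2](4) P2=[8,5,0,4,1,7](1)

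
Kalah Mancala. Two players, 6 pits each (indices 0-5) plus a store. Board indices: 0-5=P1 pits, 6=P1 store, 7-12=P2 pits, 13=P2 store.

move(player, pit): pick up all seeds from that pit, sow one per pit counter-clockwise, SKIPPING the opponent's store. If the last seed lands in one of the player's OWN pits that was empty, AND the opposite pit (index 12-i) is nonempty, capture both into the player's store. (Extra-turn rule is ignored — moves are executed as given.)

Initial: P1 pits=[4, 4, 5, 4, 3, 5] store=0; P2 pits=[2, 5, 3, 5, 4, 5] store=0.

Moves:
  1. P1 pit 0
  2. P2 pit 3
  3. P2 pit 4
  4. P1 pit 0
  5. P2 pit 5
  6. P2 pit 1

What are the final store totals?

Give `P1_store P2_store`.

Move 1: P1 pit0 -> P1=[0,5,6,5,4,5](0) P2=[2,5,3,5,4,5](0)
Move 2: P2 pit3 -> P1=[1,6,6,5,4,5](0) P2=[2,5,3,0,5,6](1)
Move 3: P2 pit4 -> P1=[2,7,7,5,4,5](0) P2=[2,5,3,0,0,7](2)
Move 4: P1 pit0 -> P1=[0,8,8,5,4,5](0) P2=[2,5,3,0,0,7](2)
Move 5: P2 pit5 -> P1=[1,9,9,6,5,6](0) P2=[2,5,3,0,0,0](3)
Move 6: P2 pit1 -> P1=[1,9,9,6,5,6](0) P2=[2,0,4,1,1,1](4)

Answer: 0 4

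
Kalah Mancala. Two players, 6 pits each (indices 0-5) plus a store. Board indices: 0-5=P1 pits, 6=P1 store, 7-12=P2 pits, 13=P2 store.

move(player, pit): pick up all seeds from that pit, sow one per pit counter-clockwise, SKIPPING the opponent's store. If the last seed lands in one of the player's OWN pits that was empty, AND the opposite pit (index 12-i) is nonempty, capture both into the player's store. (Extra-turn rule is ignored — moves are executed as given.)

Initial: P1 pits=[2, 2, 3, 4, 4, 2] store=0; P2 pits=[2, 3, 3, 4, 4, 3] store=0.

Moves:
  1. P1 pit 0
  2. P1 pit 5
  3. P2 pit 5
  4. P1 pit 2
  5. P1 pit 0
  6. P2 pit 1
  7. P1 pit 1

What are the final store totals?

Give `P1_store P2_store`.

Answer: 3 1

Derivation:
Move 1: P1 pit0 -> P1=[0,3,4,4,4,2](0) P2=[2,3,3,4,4,3](0)
Move 2: P1 pit5 -> P1=[0,3,4,4,4,0](1) P2=[3,3,3,4,4,3](0)
Move 3: P2 pit5 -> P1=[1,4,4,4,4,0](1) P2=[3,3,3,4,4,0](1)
Move 4: P1 pit2 -> P1=[1,4,0,5,5,1](2) P2=[3,3,3,4,4,0](1)
Move 5: P1 pit0 -> P1=[0,5,0,5,5,1](2) P2=[3,3,3,4,4,0](1)
Move 6: P2 pit1 -> P1=[0,5,0,5,5,1](2) P2=[3,0,4,5,5,0](1)
Move 7: P1 pit1 -> P1=[0,0,1,6,6,2](3) P2=[3,0,4,5,5,0](1)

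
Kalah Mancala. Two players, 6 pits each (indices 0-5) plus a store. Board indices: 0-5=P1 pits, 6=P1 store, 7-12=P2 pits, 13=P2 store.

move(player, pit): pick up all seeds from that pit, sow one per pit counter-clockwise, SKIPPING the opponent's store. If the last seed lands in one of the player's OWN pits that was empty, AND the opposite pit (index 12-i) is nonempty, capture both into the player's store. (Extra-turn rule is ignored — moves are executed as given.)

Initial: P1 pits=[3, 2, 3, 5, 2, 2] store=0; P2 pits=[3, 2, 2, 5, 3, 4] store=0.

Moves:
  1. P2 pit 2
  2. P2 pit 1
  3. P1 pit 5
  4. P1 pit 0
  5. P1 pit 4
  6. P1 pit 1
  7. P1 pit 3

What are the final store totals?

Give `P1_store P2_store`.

Answer: 3 0

Derivation:
Move 1: P2 pit2 -> P1=[3,2,3,5,2,2](0) P2=[3,2,0,6,4,4](0)
Move 2: P2 pit1 -> P1=[3,2,3,5,2,2](0) P2=[3,0,1,7,4,4](0)
Move 3: P1 pit5 -> P1=[3,2,3,5,2,0](1) P2=[4,0,1,7,4,4](0)
Move 4: P1 pit0 -> P1=[0,3,4,6,2,0](1) P2=[4,0,1,7,4,4](0)
Move 5: P1 pit4 -> P1=[0,3,4,6,0,1](2) P2=[4,0,1,7,4,4](0)
Move 6: P1 pit1 -> P1=[0,0,5,7,1,1](2) P2=[4,0,1,7,4,4](0)
Move 7: P1 pit3 -> P1=[0,0,5,0,2,2](3) P2=[5,1,2,8,4,4](0)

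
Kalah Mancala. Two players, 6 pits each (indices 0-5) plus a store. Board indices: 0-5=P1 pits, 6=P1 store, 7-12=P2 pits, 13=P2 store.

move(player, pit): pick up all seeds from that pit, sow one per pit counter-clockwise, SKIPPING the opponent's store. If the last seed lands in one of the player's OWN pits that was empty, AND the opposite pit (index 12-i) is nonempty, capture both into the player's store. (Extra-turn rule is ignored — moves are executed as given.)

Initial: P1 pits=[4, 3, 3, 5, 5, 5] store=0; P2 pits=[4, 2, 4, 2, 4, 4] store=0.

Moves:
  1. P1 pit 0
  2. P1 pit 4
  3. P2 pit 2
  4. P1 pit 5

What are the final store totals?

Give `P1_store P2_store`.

Answer: 2 1

Derivation:
Move 1: P1 pit0 -> P1=[0,4,4,6,6,5](0) P2=[4,2,4,2,4,4](0)
Move 2: P1 pit4 -> P1=[0,4,4,6,0,6](1) P2=[5,3,5,3,4,4](0)
Move 3: P2 pit2 -> P1=[1,4,4,6,0,6](1) P2=[5,3,0,4,5,5](1)
Move 4: P1 pit5 -> P1=[1,4,4,6,0,0](2) P2=[6,4,1,5,6,5](1)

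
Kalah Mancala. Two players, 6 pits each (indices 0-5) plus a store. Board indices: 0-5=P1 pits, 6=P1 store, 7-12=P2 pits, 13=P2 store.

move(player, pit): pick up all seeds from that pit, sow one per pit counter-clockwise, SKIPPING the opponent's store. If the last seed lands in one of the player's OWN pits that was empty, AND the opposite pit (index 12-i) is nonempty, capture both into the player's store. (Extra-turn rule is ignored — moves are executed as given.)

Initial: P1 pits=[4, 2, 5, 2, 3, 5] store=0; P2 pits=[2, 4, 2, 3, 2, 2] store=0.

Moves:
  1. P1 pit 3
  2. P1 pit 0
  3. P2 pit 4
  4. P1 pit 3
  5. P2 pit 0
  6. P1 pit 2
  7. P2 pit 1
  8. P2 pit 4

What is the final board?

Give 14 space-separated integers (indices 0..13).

Move 1: P1 pit3 -> P1=[4,2,5,0,4,6](0) P2=[2,4,2,3,2,2](0)
Move 2: P1 pit0 -> P1=[0,3,6,1,5,6](0) P2=[2,4,2,3,2,2](0)
Move 3: P2 pit4 -> P1=[0,3,6,1,5,6](0) P2=[2,4,2,3,0,3](1)
Move 4: P1 pit3 -> P1=[0,3,6,0,6,6](0) P2=[2,4,2,3,0,3](1)
Move 5: P2 pit0 -> P1=[0,3,6,0,6,6](0) P2=[0,5,3,3,0,3](1)
Move 6: P1 pit2 -> P1=[0,3,0,1,7,7](1) P2=[1,6,3,3,0,3](1)
Move 7: P2 pit1 -> P1=[1,3,0,1,7,7](1) P2=[1,0,4,4,1,4](2)
Move 8: P2 pit4 -> P1=[1,3,0,1,7,7](1) P2=[1,0,4,4,0,5](2)

Answer: 1 3 0 1 7 7 1 1 0 4 4 0 5 2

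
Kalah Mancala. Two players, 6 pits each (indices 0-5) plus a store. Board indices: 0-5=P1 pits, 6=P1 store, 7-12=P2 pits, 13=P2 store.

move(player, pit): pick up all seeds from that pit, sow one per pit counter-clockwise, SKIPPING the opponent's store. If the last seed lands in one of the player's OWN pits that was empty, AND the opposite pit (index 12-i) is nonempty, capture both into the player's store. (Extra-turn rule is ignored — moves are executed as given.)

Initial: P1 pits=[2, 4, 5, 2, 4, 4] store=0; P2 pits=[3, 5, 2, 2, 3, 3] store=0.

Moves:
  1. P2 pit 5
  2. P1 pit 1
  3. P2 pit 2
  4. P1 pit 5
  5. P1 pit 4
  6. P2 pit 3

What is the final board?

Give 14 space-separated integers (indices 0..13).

Answer: 4 0 6 3 0 1 3 5 7 2 0 5 1 2

Derivation:
Move 1: P2 pit5 -> P1=[3,5,5,2,4,4](0) P2=[3,5,2,2,3,0](1)
Move 2: P1 pit1 -> P1=[3,0,6,3,5,5](1) P2=[3,5,2,2,3,0](1)
Move 3: P2 pit2 -> P1=[3,0,6,3,5,5](1) P2=[3,5,0,3,4,0](1)
Move 4: P1 pit5 -> P1=[3,0,6,3,5,0](2) P2=[4,6,1,4,4,0](1)
Move 5: P1 pit4 -> P1=[3,0,6,3,0,1](3) P2=[5,7,2,4,4,0](1)
Move 6: P2 pit3 -> P1=[4,0,6,3,0,1](3) P2=[5,7,2,0,5,1](2)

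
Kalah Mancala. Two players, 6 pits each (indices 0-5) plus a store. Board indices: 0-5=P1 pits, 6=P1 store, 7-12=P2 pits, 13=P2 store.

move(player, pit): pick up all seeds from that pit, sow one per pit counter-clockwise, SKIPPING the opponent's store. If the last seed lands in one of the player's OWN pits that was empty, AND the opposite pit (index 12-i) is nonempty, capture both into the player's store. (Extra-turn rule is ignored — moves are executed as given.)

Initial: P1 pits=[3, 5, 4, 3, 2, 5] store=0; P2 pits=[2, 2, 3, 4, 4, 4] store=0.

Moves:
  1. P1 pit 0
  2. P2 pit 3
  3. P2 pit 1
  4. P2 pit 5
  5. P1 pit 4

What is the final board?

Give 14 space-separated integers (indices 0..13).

Answer: 2 7 1 5 0 6 1 2 0 4 0 5 0 8

Derivation:
Move 1: P1 pit0 -> P1=[0,6,5,4,2,5](0) P2=[2,2,3,4,4,4](0)
Move 2: P2 pit3 -> P1=[1,6,5,4,2,5](0) P2=[2,2,3,0,5,5](1)
Move 3: P2 pit1 -> P1=[1,6,0,4,2,5](0) P2=[2,0,4,0,5,5](7)
Move 4: P2 pit5 -> P1=[2,7,1,5,2,5](0) P2=[2,0,4,0,5,0](8)
Move 5: P1 pit4 -> P1=[2,7,1,5,0,6](1) P2=[2,0,4,0,5,0](8)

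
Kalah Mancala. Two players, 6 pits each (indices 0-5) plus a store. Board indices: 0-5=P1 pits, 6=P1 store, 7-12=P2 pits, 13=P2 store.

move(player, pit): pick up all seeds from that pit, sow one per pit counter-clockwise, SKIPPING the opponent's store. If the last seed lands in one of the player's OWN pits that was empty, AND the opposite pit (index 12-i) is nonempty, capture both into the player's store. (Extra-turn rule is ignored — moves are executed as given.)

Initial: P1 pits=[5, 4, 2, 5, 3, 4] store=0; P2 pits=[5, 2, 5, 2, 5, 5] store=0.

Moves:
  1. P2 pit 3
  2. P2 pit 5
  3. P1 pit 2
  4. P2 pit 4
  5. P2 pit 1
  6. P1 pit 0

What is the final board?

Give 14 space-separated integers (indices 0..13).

Answer: 0 7 1 9 6 6 1 6 0 6 0 0 1 4

Derivation:
Move 1: P2 pit3 -> P1=[5,4,2,5,3,4](0) P2=[5,2,5,0,6,6](0)
Move 2: P2 pit5 -> P1=[6,5,3,6,4,4](0) P2=[5,2,5,0,6,0](1)
Move 3: P1 pit2 -> P1=[6,5,0,7,5,5](0) P2=[5,2,5,0,6,0](1)
Move 4: P2 pit4 -> P1=[7,6,1,8,5,5](0) P2=[5,2,5,0,0,1](2)
Move 5: P2 pit1 -> P1=[7,6,0,8,5,5](0) P2=[5,0,6,0,0,1](4)
Move 6: P1 pit0 -> P1=[0,7,1,9,6,6](1) P2=[6,0,6,0,0,1](4)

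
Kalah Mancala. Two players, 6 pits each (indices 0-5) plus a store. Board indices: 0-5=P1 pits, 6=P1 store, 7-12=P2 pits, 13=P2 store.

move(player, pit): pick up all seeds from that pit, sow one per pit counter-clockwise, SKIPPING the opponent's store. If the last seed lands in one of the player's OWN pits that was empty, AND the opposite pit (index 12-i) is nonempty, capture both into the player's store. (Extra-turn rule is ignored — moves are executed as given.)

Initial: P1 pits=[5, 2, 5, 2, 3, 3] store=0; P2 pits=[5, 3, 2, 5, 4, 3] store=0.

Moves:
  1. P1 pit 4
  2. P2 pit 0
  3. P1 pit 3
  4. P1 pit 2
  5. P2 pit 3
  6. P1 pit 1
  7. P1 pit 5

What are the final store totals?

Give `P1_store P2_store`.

Move 1: P1 pit4 -> P1=[5,2,5,2,0,4](1) P2=[6,3,2,5,4,3](0)
Move 2: P2 pit0 -> P1=[5,2,5,2,0,4](1) P2=[0,4,3,6,5,4](1)
Move 3: P1 pit3 -> P1=[5,2,5,0,1,5](1) P2=[0,4,3,6,5,4](1)
Move 4: P1 pit2 -> P1=[5,2,0,1,2,6](2) P2=[1,4,3,6,5,4](1)
Move 5: P2 pit3 -> P1=[6,3,1,1,2,6](2) P2=[1,4,3,0,6,5](2)
Move 6: P1 pit1 -> P1=[6,0,2,2,3,6](2) P2=[1,4,3,0,6,5](2)
Move 7: P1 pit5 -> P1=[6,0,2,2,3,0](3) P2=[2,5,4,1,7,5](2)

Answer: 3 2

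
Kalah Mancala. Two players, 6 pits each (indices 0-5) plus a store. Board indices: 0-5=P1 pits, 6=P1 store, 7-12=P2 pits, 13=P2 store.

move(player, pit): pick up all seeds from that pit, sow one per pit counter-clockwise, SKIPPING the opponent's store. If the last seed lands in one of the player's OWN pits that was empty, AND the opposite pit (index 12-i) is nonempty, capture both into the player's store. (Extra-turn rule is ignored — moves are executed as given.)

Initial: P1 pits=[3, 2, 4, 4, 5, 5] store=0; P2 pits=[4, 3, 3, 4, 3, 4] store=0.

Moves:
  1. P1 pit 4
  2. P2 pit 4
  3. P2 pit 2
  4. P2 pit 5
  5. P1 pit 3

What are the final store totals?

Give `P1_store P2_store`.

Move 1: P1 pit4 -> P1=[3,2,4,4,0,6](1) P2=[5,4,4,4,3,4](0)
Move 2: P2 pit4 -> P1=[4,2,4,4,0,6](1) P2=[5,4,4,4,0,5](1)
Move 3: P2 pit2 -> P1=[4,2,4,4,0,6](1) P2=[5,4,0,5,1,6](2)
Move 4: P2 pit5 -> P1=[5,3,5,5,1,6](1) P2=[5,4,0,5,1,0](3)
Move 5: P1 pit3 -> P1=[5,3,5,0,2,7](2) P2=[6,5,0,5,1,0](3)

Answer: 2 3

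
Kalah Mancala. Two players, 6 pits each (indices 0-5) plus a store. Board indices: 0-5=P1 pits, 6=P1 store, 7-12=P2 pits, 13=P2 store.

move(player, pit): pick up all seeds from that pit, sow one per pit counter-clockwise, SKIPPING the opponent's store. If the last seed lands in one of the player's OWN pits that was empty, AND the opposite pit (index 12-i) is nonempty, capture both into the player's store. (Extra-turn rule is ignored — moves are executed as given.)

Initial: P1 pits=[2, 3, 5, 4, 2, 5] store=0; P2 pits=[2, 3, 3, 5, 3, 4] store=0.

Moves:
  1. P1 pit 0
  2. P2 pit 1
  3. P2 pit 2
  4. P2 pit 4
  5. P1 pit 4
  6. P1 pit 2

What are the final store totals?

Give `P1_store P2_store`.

Move 1: P1 pit0 -> P1=[0,4,6,4,2,5](0) P2=[2,3,3,5,3,4](0)
Move 2: P2 pit1 -> P1=[0,4,6,4,2,5](0) P2=[2,0,4,6,4,4](0)
Move 3: P2 pit2 -> P1=[0,4,6,4,2,5](0) P2=[2,0,0,7,5,5](1)
Move 4: P2 pit4 -> P1=[1,5,7,4,2,5](0) P2=[2,0,0,7,0,6](2)
Move 5: P1 pit4 -> P1=[1,5,7,4,0,6](1) P2=[2,0,0,7,0,6](2)
Move 6: P1 pit2 -> P1=[1,5,0,5,1,7](2) P2=[3,1,1,7,0,6](2)

Answer: 2 2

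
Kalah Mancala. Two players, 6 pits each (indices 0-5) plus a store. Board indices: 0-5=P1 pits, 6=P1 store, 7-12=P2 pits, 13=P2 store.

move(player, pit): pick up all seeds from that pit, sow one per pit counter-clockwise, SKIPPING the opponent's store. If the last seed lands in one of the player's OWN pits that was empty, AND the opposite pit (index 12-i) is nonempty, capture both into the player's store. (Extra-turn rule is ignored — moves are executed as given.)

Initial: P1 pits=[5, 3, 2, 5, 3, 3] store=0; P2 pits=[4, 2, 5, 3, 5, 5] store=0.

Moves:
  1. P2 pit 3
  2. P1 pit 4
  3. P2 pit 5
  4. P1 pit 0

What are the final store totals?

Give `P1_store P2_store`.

Answer: 2 2

Derivation:
Move 1: P2 pit3 -> P1=[5,3,2,5,3,3](0) P2=[4,2,5,0,6,6](1)
Move 2: P1 pit4 -> P1=[5,3,2,5,0,4](1) P2=[5,2,5,0,6,6](1)
Move 3: P2 pit5 -> P1=[6,4,3,6,1,4](1) P2=[5,2,5,0,6,0](2)
Move 4: P1 pit0 -> P1=[0,5,4,7,2,5](2) P2=[5,2,5,0,6,0](2)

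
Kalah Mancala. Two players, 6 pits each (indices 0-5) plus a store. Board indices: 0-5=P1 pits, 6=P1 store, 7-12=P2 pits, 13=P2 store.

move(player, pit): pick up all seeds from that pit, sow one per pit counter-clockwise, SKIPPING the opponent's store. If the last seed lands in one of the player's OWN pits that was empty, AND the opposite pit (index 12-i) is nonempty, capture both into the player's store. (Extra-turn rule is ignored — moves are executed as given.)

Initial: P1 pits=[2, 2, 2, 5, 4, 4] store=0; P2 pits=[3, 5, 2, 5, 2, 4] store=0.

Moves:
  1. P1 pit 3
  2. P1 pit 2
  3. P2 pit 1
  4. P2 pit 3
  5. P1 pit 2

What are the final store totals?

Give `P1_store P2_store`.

Move 1: P1 pit3 -> P1=[2,2,2,0,5,5](1) P2=[4,6,2,5,2,4](0)
Move 2: P1 pit2 -> P1=[2,2,0,1,6,5](1) P2=[4,6,2,5,2,4](0)
Move 3: P2 pit1 -> P1=[3,2,0,1,6,5](1) P2=[4,0,3,6,3,5](1)
Move 4: P2 pit3 -> P1=[4,3,1,1,6,5](1) P2=[4,0,3,0,4,6](2)
Move 5: P1 pit2 -> P1=[4,3,0,2,6,5](1) P2=[4,0,3,0,4,6](2)

Answer: 1 2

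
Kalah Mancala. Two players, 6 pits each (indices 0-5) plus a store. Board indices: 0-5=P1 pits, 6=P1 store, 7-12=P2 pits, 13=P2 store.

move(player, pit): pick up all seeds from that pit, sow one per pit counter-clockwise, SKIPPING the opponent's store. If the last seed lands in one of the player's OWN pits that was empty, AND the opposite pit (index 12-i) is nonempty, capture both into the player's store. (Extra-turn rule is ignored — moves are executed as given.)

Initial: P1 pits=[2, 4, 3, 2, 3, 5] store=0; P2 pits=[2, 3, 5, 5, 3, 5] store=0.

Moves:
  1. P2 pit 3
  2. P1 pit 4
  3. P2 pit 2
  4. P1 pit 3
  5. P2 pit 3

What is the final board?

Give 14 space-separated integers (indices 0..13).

Move 1: P2 pit3 -> P1=[3,5,3,2,3,5](0) P2=[2,3,5,0,4,6](1)
Move 2: P1 pit4 -> P1=[3,5,3,2,0,6](1) P2=[3,3,5,0,4,6](1)
Move 3: P2 pit2 -> P1=[4,5,3,2,0,6](1) P2=[3,3,0,1,5,7](2)
Move 4: P1 pit3 -> P1=[4,5,3,0,1,7](1) P2=[3,3,0,1,5,7](2)
Move 5: P2 pit3 -> P1=[4,5,3,0,1,7](1) P2=[3,3,0,0,6,7](2)

Answer: 4 5 3 0 1 7 1 3 3 0 0 6 7 2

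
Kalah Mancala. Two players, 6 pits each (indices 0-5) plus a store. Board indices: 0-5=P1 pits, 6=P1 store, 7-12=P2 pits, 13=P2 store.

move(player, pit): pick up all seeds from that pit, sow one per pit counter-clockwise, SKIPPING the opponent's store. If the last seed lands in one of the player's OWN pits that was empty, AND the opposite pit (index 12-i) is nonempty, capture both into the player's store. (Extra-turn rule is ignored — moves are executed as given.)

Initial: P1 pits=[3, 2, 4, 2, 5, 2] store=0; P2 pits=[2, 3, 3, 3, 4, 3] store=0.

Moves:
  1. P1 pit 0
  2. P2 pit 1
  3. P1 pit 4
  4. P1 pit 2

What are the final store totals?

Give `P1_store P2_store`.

Answer: 2 0

Derivation:
Move 1: P1 pit0 -> P1=[0,3,5,3,5,2](0) P2=[2,3,3,3,4,3](0)
Move 2: P2 pit1 -> P1=[0,3,5,3,5,2](0) P2=[2,0,4,4,5,3](0)
Move 3: P1 pit4 -> P1=[0,3,5,3,0,3](1) P2=[3,1,5,4,5,3](0)
Move 4: P1 pit2 -> P1=[0,3,0,4,1,4](2) P2=[4,1,5,4,5,3](0)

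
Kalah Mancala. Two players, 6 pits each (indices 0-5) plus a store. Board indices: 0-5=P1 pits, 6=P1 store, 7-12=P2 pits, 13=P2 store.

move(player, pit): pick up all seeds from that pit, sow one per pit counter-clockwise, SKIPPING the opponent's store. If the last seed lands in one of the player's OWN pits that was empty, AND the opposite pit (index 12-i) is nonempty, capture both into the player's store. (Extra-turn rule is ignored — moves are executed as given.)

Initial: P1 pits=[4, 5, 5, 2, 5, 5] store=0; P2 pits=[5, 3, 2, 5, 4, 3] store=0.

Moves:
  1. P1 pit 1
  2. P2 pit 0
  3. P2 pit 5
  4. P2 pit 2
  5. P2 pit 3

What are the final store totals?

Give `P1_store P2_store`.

Answer: 1 8

Derivation:
Move 1: P1 pit1 -> P1=[4,0,6,3,6,6](1) P2=[5,3,2,5,4,3](0)
Move 2: P2 pit0 -> P1=[4,0,6,3,6,6](1) P2=[0,4,3,6,5,4](0)
Move 3: P2 pit5 -> P1=[5,1,7,3,6,6](1) P2=[0,4,3,6,5,0](1)
Move 4: P2 pit2 -> P1=[0,1,7,3,6,6](1) P2=[0,4,0,7,6,0](7)
Move 5: P2 pit3 -> P1=[1,2,8,4,6,6](1) P2=[0,4,0,0,7,1](8)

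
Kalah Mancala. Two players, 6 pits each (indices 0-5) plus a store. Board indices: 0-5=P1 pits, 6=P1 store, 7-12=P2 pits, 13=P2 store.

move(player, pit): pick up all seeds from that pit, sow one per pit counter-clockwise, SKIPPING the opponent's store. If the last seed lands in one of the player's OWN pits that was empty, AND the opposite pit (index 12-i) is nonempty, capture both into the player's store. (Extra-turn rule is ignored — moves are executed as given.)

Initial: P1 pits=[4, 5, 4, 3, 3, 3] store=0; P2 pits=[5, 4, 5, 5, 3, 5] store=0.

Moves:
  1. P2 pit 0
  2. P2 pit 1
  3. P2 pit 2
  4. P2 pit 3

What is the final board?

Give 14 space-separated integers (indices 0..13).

Move 1: P2 pit0 -> P1=[4,5,4,3,3,3](0) P2=[0,5,6,6,4,6](0)
Move 2: P2 pit1 -> P1=[4,5,4,3,3,3](0) P2=[0,0,7,7,5,7](1)
Move 3: P2 pit2 -> P1=[5,6,5,3,3,3](0) P2=[0,0,0,8,6,8](2)
Move 4: P2 pit3 -> P1=[6,7,6,4,4,3](0) P2=[0,0,0,0,7,9](3)

Answer: 6 7 6 4 4 3 0 0 0 0 0 7 9 3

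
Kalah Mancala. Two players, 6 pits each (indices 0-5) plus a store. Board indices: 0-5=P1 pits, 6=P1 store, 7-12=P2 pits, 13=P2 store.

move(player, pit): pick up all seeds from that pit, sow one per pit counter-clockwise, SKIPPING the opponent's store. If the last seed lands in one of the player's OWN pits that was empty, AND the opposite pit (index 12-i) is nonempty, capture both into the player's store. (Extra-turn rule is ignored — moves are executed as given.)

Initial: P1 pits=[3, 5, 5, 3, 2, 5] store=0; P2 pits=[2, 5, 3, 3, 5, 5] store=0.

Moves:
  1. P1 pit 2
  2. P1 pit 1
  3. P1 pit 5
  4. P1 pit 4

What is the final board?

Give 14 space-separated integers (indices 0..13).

Move 1: P1 pit2 -> P1=[3,5,0,4,3,6](1) P2=[3,5,3,3,5,5](0)
Move 2: P1 pit1 -> P1=[3,0,1,5,4,7](2) P2=[3,5,3,3,5,5](0)
Move 3: P1 pit5 -> P1=[3,0,1,5,4,0](3) P2=[4,6,4,4,6,6](0)
Move 4: P1 pit4 -> P1=[3,0,1,5,0,1](4) P2=[5,7,4,4,6,6](0)

Answer: 3 0 1 5 0 1 4 5 7 4 4 6 6 0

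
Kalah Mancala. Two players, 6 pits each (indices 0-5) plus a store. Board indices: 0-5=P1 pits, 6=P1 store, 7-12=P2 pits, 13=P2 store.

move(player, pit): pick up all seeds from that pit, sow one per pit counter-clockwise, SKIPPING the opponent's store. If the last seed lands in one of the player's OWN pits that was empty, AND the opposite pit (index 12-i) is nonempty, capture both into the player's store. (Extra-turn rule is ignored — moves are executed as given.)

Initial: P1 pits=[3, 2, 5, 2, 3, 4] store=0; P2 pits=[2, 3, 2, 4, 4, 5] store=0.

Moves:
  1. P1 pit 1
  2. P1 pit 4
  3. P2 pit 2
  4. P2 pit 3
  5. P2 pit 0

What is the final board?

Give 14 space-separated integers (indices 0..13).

Move 1: P1 pit1 -> P1=[3,0,6,3,3,4](0) P2=[2,3,2,4,4,5](0)
Move 2: P1 pit4 -> P1=[3,0,6,3,0,5](1) P2=[3,3,2,4,4,5](0)
Move 3: P2 pit2 -> P1=[3,0,6,3,0,5](1) P2=[3,3,0,5,5,5](0)
Move 4: P2 pit3 -> P1=[4,1,6,3,0,5](1) P2=[3,3,0,0,6,6](1)
Move 5: P2 pit0 -> P1=[4,1,0,3,0,5](1) P2=[0,4,1,0,6,6](8)

Answer: 4 1 0 3 0 5 1 0 4 1 0 6 6 8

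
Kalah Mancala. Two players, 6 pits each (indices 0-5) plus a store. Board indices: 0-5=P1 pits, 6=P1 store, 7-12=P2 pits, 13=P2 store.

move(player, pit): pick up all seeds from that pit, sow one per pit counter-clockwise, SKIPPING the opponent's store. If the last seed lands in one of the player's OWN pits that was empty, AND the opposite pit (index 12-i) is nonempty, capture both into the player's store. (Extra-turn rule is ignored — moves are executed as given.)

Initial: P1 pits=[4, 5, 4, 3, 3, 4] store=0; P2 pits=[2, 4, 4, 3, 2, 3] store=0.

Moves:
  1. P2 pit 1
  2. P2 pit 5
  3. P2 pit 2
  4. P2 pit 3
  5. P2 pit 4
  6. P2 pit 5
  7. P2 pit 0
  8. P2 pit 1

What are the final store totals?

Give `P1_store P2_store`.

Move 1: P2 pit1 -> P1=[4,5,4,3,3,4](0) P2=[2,0,5,4,3,4](0)
Move 2: P2 pit5 -> P1=[5,6,5,3,3,4](0) P2=[2,0,5,4,3,0](1)
Move 3: P2 pit2 -> P1=[6,6,5,3,3,4](0) P2=[2,0,0,5,4,1](2)
Move 4: P2 pit3 -> P1=[7,7,5,3,3,4](0) P2=[2,0,0,0,5,2](3)
Move 5: P2 pit4 -> P1=[8,8,6,3,3,4](0) P2=[2,0,0,0,0,3](4)
Move 6: P2 pit5 -> P1=[9,9,6,3,3,4](0) P2=[2,0,0,0,0,0](5)
Move 7: P2 pit0 -> P1=[9,9,6,0,3,4](0) P2=[0,1,0,0,0,0](9)
Move 8: P2 pit1 -> P1=[9,9,6,0,3,4](0) P2=[0,0,1,0,0,0](9)

Answer: 0 9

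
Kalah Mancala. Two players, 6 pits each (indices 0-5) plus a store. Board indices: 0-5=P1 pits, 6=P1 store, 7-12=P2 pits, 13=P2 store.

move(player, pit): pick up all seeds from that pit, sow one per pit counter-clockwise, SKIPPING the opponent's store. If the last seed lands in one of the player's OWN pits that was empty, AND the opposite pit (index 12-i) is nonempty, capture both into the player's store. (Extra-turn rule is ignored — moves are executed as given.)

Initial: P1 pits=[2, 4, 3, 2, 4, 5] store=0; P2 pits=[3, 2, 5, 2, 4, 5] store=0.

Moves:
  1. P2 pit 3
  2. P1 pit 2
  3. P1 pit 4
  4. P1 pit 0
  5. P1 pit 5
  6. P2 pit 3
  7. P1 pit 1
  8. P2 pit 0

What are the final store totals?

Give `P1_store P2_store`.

Answer: 3 0

Derivation:
Move 1: P2 pit3 -> P1=[2,4,3,2,4,5](0) P2=[3,2,5,0,5,6](0)
Move 2: P1 pit2 -> P1=[2,4,0,3,5,6](0) P2=[3,2,5,0,5,6](0)
Move 3: P1 pit4 -> P1=[2,4,0,3,0,7](1) P2=[4,3,6,0,5,6](0)
Move 4: P1 pit0 -> P1=[0,5,1,3,0,7](1) P2=[4,3,6,0,5,6](0)
Move 5: P1 pit5 -> P1=[0,5,1,3,0,0](2) P2=[5,4,7,1,6,7](0)
Move 6: P2 pit3 -> P1=[0,5,1,3,0,0](2) P2=[5,4,7,0,7,7](0)
Move 7: P1 pit1 -> P1=[0,0,2,4,1,1](3) P2=[5,4,7,0,7,7](0)
Move 8: P2 pit0 -> P1=[0,0,2,4,1,1](3) P2=[0,5,8,1,8,8](0)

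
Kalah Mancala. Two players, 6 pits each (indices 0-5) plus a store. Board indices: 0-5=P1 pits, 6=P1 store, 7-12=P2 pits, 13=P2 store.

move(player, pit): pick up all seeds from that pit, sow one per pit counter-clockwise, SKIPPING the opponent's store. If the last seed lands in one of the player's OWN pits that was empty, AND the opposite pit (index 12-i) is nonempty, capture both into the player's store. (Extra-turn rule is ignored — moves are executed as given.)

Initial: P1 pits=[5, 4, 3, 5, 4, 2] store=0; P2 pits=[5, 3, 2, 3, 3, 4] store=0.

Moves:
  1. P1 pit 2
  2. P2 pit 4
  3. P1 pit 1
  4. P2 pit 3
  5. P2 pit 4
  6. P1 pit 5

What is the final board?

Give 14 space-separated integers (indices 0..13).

Answer: 6 0 1 7 6 0 1 6 4 3 0 0 7 2

Derivation:
Move 1: P1 pit2 -> P1=[5,4,0,6,5,3](0) P2=[5,3,2,3,3,4](0)
Move 2: P2 pit4 -> P1=[6,4,0,6,5,3](0) P2=[5,3,2,3,0,5](1)
Move 3: P1 pit1 -> P1=[6,0,1,7,6,4](0) P2=[5,3,2,3,0,5](1)
Move 4: P2 pit3 -> P1=[6,0,1,7,6,4](0) P2=[5,3,2,0,1,6](2)
Move 5: P2 pit4 -> P1=[6,0,1,7,6,4](0) P2=[5,3,2,0,0,7](2)
Move 6: P1 pit5 -> P1=[6,0,1,7,6,0](1) P2=[6,4,3,0,0,7](2)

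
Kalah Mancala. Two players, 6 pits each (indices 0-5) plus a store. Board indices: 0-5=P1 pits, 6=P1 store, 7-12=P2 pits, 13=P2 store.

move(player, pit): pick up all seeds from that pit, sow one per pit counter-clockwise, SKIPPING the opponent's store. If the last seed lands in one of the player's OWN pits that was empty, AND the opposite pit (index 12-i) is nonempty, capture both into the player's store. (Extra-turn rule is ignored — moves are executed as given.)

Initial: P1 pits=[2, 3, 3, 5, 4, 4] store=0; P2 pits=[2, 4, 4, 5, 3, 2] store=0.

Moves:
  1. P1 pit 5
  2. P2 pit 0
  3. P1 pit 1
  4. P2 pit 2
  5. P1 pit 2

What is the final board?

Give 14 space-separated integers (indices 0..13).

Answer: 3 1 0 7 6 1 2 0 6 0 7 4 3 1

Derivation:
Move 1: P1 pit5 -> P1=[2,3,3,5,4,0](1) P2=[3,5,5,5,3,2](0)
Move 2: P2 pit0 -> P1=[2,3,3,5,4,0](1) P2=[0,6,6,6,3,2](0)
Move 3: P1 pit1 -> P1=[2,0,4,6,5,0](1) P2=[0,6,6,6,3,2](0)
Move 4: P2 pit2 -> P1=[3,1,4,6,5,0](1) P2=[0,6,0,7,4,3](1)
Move 5: P1 pit2 -> P1=[3,1,0,7,6,1](2) P2=[0,6,0,7,4,3](1)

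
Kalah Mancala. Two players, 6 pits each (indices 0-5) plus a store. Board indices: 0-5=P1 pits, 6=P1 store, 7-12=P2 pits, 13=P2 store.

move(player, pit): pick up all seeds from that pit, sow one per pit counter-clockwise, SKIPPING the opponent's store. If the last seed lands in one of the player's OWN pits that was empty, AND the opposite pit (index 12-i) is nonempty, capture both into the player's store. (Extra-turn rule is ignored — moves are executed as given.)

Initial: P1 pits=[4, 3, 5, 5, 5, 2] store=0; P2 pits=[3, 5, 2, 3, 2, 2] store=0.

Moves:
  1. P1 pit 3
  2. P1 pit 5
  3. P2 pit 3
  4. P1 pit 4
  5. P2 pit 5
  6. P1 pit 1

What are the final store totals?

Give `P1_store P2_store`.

Move 1: P1 pit3 -> P1=[4,3,5,0,6,3](1) P2=[4,6,2,3,2,2](0)
Move 2: P1 pit5 -> P1=[4,3,5,0,6,0](2) P2=[5,7,2,3,2,2](0)
Move 3: P2 pit3 -> P1=[4,3,5,0,6,0](2) P2=[5,7,2,0,3,3](1)
Move 4: P1 pit4 -> P1=[4,3,5,0,0,1](3) P2=[6,8,3,1,3,3](1)
Move 5: P2 pit5 -> P1=[5,4,5,0,0,1](3) P2=[6,8,3,1,3,0](2)
Move 6: P1 pit1 -> P1=[5,0,6,1,1,2](3) P2=[6,8,3,1,3,0](2)

Answer: 3 2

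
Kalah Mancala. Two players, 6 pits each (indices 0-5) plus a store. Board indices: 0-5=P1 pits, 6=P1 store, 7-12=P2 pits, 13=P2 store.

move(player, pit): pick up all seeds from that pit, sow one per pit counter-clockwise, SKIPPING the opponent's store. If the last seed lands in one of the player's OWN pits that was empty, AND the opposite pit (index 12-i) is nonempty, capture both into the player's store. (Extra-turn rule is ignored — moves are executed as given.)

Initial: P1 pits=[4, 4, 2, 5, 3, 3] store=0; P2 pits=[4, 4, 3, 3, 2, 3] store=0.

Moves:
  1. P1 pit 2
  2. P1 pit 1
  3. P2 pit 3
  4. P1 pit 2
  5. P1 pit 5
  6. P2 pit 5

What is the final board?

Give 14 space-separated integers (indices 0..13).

Move 1: P1 pit2 -> P1=[4,4,0,6,4,3](0) P2=[4,4,3,3,2,3](0)
Move 2: P1 pit1 -> P1=[4,0,1,7,5,4](0) P2=[4,4,3,3,2,3](0)
Move 3: P2 pit3 -> P1=[4,0,1,7,5,4](0) P2=[4,4,3,0,3,4](1)
Move 4: P1 pit2 -> P1=[4,0,0,8,5,4](0) P2=[4,4,3,0,3,4](1)
Move 5: P1 pit5 -> P1=[4,0,0,8,5,0](1) P2=[5,5,4,0,3,4](1)
Move 6: P2 pit5 -> P1=[5,1,1,8,5,0](1) P2=[5,5,4,0,3,0](2)

Answer: 5 1 1 8 5 0 1 5 5 4 0 3 0 2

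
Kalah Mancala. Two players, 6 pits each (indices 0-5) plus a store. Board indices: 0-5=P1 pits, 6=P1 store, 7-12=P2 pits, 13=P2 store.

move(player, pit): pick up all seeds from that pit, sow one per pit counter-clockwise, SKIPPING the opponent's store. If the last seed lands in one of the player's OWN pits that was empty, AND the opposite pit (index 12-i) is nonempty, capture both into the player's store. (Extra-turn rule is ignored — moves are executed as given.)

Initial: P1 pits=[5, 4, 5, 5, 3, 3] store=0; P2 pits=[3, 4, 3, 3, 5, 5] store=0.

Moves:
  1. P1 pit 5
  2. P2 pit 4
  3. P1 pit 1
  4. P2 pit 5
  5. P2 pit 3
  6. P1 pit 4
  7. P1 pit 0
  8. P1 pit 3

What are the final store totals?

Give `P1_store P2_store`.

Answer: 5 3

Derivation:
Move 1: P1 pit5 -> P1=[5,4,5,5,3,0](1) P2=[4,5,3,3,5,5](0)
Move 2: P2 pit4 -> P1=[6,5,6,5,3,0](1) P2=[4,5,3,3,0,6](1)
Move 3: P1 pit1 -> P1=[6,0,7,6,4,1](2) P2=[4,5,3,3,0,6](1)
Move 4: P2 pit5 -> P1=[7,1,8,7,5,1](2) P2=[4,5,3,3,0,0](2)
Move 5: P2 pit3 -> P1=[7,1,8,7,5,1](2) P2=[4,5,3,0,1,1](3)
Move 6: P1 pit4 -> P1=[7,1,8,7,0,2](3) P2=[5,6,4,0,1,1](3)
Move 7: P1 pit0 -> P1=[0,2,9,8,1,3](4) P2=[6,6,4,0,1,1](3)
Move 8: P1 pit3 -> P1=[0,2,9,0,2,4](5) P2=[7,7,5,1,2,1](3)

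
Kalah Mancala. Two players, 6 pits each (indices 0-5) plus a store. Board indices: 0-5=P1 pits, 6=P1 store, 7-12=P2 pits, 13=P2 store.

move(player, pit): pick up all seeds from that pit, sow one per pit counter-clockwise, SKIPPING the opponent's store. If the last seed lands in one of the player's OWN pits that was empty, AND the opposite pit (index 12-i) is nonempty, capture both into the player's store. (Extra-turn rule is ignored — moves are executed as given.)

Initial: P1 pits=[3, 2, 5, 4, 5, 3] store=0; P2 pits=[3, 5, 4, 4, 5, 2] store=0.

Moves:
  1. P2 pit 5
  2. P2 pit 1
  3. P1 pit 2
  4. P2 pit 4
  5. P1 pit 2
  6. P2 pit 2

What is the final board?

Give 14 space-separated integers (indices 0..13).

Move 1: P2 pit5 -> P1=[4,2,5,4,5,3](0) P2=[3,5,4,4,5,0](1)
Move 2: P2 pit1 -> P1=[4,2,5,4,5,3](0) P2=[3,0,5,5,6,1](2)
Move 3: P1 pit2 -> P1=[4,2,0,5,6,4](1) P2=[4,0,5,5,6,1](2)
Move 4: P2 pit4 -> P1=[5,3,1,6,6,4](1) P2=[4,0,5,5,0,2](3)
Move 5: P1 pit2 -> P1=[5,3,0,7,6,4](1) P2=[4,0,5,5,0,2](3)
Move 6: P2 pit2 -> P1=[6,3,0,7,6,4](1) P2=[4,0,0,6,1,3](4)

Answer: 6 3 0 7 6 4 1 4 0 0 6 1 3 4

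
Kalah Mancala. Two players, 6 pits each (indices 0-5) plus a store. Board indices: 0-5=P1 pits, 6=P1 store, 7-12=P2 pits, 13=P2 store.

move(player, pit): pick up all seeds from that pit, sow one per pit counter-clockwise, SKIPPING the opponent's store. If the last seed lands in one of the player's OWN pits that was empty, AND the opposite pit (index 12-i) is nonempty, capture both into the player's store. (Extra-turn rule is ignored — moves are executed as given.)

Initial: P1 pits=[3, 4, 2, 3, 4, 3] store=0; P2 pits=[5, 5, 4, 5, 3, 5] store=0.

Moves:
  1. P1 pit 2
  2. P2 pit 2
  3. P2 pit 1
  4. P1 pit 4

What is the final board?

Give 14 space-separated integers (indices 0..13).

Answer: 3 4 0 4 0 4 1 6 1 2 7 5 7 2

Derivation:
Move 1: P1 pit2 -> P1=[3,4,0,4,5,3](0) P2=[5,5,4,5,3,5](0)
Move 2: P2 pit2 -> P1=[3,4,0,4,5,3](0) P2=[5,5,0,6,4,6](1)
Move 3: P2 pit1 -> P1=[3,4,0,4,5,3](0) P2=[5,0,1,7,5,7](2)
Move 4: P1 pit4 -> P1=[3,4,0,4,0,4](1) P2=[6,1,2,7,5,7](2)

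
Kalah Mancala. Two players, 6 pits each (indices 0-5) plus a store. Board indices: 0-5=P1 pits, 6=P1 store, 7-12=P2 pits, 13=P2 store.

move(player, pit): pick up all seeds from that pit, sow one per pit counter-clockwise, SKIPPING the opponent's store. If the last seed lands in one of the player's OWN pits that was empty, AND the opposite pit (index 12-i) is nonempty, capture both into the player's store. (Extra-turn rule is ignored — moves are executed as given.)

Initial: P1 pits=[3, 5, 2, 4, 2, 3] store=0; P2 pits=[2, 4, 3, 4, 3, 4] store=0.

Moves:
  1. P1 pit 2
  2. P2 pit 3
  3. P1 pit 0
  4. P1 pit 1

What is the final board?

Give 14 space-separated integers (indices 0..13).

Move 1: P1 pit2 -> P1=[3,5,0,5,3,3](0) P2=[2,4,3,4,3,4](0)
Move 2: P2 pit3 -> P1=[4,5,0,5,3,3](0) P2=[2,4,3,0,4,5](1)
Move 3: P1 pit0 -> P1=[0,6,1,6,4,3](0) P2=[2,4,3,0,4,5](1)
Move 4: P1 pit1 -> P1=[0,0,2,7,5,4](1) P2=[3,4,3,0,4,5](1)

Answer: 0 0 2 7 5 4 1 3 4 3 0 4 5 1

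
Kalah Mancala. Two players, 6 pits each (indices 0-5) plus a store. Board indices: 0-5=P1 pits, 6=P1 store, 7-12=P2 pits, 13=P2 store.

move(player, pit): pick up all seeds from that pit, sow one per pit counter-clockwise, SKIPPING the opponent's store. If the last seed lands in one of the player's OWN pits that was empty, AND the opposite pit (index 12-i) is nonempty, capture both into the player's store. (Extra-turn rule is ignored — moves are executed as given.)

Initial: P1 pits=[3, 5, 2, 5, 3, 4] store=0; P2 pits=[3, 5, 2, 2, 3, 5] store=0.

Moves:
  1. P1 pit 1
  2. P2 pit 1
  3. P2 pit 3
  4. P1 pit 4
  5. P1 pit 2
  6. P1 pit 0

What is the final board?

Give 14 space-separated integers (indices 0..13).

Answer: 0 1 1 8 1 7 2 4 1 3 0 5 7 2

Derivation:
Move 1: P1 pit1 -> P1=[3,0,3,6,4,5](1) P2=[3,5,2,2,3,5](0)
Move 2: P2 pit1 -> P1=[3,0,3,6,4,5](1) P2=[3,0,3,3,4,6](1)
Move 3: P2 pit3 -> P1=[3,0,3,6,4,5](1) P2=[3,0,3,0,5,7](2)
Move 4: P1 pit4 -> P1=[3,0,3,6,0,6](2) P2=[4,1,3,0,5,7](2)
Move 5: P1 pit2 -> P1=[3,0,0,7,1,7](2) P2=[4,1,3,0,5,7](2)
Move 6: P1 pit0 -> P1=[0,1,1,8,1,7](2) P2=[4,1,3,0,5,7](2)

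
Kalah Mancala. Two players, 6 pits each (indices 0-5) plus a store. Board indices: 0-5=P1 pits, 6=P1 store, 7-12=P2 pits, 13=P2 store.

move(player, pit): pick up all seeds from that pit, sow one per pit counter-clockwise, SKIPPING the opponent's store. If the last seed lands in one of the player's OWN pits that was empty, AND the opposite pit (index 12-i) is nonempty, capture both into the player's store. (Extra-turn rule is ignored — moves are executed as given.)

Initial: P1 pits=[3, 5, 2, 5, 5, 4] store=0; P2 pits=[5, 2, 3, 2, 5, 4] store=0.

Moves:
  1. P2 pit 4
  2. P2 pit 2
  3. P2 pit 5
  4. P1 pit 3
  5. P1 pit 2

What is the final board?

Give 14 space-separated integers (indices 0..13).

Move 1: P2 pit4 -> P1=[4,6,3,5,5,4](0) P2=[5,2,3,2,0,5](1)
Move 2: P2 pit2 -> P1=[4,6,3,5,5,4](0) P2=[5,2,0,3,1,6](1)
Move 3: P2 pit5 -> P1=[5,7,4,6,6,4](0) P2=[5,2,0,3,1,0](2)
Move 4: P1 pit3 -> P1=[5,7,4,0,7,5](1) P2=[6,3,1,3,1,0](2)
Move 5: P1 pit2 -> P1=[5,7,0,1,8,6](2) P2=[6,3,1,3,1,0](2)

Answer: 5 7 0 1 8 6 2 6 3 1 3 1 0 2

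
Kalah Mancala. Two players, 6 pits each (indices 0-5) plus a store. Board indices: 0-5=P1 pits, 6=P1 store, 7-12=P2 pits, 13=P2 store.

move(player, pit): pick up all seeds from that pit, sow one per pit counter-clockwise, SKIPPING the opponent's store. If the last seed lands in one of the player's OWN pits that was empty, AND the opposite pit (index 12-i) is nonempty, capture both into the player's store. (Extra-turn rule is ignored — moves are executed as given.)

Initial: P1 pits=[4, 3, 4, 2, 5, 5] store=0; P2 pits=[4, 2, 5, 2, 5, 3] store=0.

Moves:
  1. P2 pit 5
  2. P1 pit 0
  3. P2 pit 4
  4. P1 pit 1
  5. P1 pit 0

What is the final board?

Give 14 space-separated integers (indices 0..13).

Answer: 0 1 7 4 7 7 1 5 2 5 2 0 1 2

Derivation:
Move 1: P2 pit5 -> P1=[5,4,4,2,5,5](0) P2=[4,2,5,2,5,0](1)
Move 2: P1 pit0 -> P1=[0,5,5,3,6,6](0) P2=[4,2,5,2,5,0](1)
Move 3: P2 pit4 -> P1=[1,6,6,3,6,6](0) P2=[4,2,5,2,0,1](2)
Move 4: P1 pit1 -> P1=[1,0,7,4,7,7](1) P2=[5,2,5,2,0,1](2)
Move 5: P1 pit0 -> P1=[0,1,7,4,7,7](1) P2=[5,2,5,2,0,1](2)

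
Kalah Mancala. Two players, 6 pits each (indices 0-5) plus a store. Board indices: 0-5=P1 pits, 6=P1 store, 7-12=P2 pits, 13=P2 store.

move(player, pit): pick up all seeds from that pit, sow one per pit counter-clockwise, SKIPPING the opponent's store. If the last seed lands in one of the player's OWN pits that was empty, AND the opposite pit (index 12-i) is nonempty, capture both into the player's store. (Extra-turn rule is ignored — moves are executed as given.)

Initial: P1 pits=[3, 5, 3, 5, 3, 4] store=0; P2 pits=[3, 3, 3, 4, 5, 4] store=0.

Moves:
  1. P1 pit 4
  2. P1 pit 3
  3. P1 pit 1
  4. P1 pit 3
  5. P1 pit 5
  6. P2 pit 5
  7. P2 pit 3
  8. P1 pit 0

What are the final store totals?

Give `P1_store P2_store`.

Move 1: P1 pit4 -> P1=[3,5,3,5,0,5](1) P2=[4,3,3,4,5,4](0)
Move 2: P1 pit3 -> P1=[3,5,3,0,1,6](2) P2=[5,4,3,4,5,4](0)
Move 3: P1 pit1 -> P1=[3,0,4,1,2,7](3) P2=[5,4,3,4,5,4](0)
Move 4: P1 pit3 -> P1=[3,0,4,0,3,7](3) P2=[5,4,3,4,5,4](0)
Move 5: P1 pit5 -> P1=[3,0,4,0,3,0](4) P2=[6,5,4,5,6,5](0)
Move 6: P2 pit5 -> P1=[4,1,5,1,3,0](4) P2=[6,5,4,5,6,0](1)
Move 7: P2 pit3 -> P1=[5,2,5,1,3,0](4) P2=[6,5,4,0,7,1](2)
Move 8: P1 pit0 -> P1=[0,3,6,2,4,0](11) P2=[0,5,4,0,7,1](2)

Answer: 11 2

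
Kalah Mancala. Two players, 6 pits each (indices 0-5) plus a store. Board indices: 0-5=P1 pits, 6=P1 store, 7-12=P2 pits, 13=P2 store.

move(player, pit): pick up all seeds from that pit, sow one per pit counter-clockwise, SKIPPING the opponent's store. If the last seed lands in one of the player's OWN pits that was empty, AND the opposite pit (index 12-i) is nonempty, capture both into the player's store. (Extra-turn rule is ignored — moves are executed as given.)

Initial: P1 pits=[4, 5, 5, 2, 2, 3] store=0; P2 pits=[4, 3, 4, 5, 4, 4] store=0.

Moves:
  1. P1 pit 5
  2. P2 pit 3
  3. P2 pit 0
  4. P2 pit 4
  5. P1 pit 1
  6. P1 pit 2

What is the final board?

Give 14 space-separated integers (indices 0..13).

Move 1: P1 pit5 -> P1=[4,5,5,2,2,0](1) P2=[5,4,4,5,4,4](0)
Move 2: P2 pit3 -> P1=[5,6,5,2,2,0](1) P2=[5,4,4,0,5,5](1)
Move 3: P2 pit0 -> P1=[5,6,5,2,2,0](1) P2=[0,5,5,1,6,6](1)
Move 4: P2 pit4 -> P1=[6,7,6,3,2,0](1) P2=[0,5,5,1,0,7](2)
Move 5: P1 pit1 -> P1=[6,0,7,4,3,1](2) P2=[1,6,5,1,0,7](2)
Move 6: P1 pit2 -> P1=[6,0,0,5,4,2](3) P2=[2,7,6,1,0,7](2)

Answer: 6 0 0 5 4 2 3 2 7 6 1 0 7 2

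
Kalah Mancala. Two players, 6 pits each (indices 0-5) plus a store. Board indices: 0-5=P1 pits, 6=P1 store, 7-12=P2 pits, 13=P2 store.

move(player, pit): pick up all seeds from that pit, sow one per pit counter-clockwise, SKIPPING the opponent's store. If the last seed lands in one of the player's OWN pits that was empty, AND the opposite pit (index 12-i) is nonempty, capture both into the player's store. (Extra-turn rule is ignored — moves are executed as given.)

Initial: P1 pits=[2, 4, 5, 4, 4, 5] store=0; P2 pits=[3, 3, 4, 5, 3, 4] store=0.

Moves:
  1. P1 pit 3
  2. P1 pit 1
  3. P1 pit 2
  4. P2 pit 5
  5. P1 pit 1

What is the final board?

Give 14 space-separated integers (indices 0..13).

Answer: 3 0 2 2 7 8 2 5 4 4 5 3 0 1

Derivation:
Move 1: P1 pit3 -> P1=[2,4,5,0,5,6](1) P2=[4,3,4,5,3,4](0)
Move 2: P1 pit1 -> P1=[2,0,6,1,6,7](1) P2=[4,3,4,5,3,4](0)
Move 3: P1 pit2 -> P1=[2,0,0,2,7,8](2) P2=[5,4,4,5,3,4](0)
Move 4: P2 pit5 -> P1=[3,1,1,2,7,8](2) P2=[5,4,4,5,3,0](1)
Move 5: P1 pit1 -> P1=[3,0,2,2,7,8](2) P2=[5,4,4,5,3,0](1)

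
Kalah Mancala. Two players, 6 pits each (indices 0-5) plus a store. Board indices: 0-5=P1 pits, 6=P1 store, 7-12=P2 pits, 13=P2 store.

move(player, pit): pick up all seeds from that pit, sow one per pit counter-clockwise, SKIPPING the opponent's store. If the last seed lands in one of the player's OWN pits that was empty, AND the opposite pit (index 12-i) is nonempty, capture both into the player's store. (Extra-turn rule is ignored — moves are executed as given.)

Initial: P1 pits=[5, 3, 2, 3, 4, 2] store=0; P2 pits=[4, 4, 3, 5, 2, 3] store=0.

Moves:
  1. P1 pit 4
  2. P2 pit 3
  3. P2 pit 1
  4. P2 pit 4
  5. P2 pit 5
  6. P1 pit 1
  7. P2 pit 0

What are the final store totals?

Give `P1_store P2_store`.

Answer: 2 5

Derivation:
Move 1: P1 pit4 -> P1=[5,3,2,3,0,3](1) P2=[5,5,3,5,2,3](0)
Move 2: P2 pit3 -> P1=[6,4,2,3,0,3](1) P2=[5,5,3,0,3,4](1)
Move 3: P2 pit1 -> P1=[6,4,2,3,0,3](1) P2=[5,0,4,1,4,5](2)
Move 4: P2 pit4 -> P1=[7,5,2,3,0,3](1) P2=[5,0,4,1,0,6](3)
Move 5: P2 pit5 -> P1=[8,6,3,4,1,3](1) P2=[5,0,4,1,0,0](4)
Move 6: P1 pit1 -> P1=[8,0,4,5,2,4](2) P2=[6,0,4,1,0,0](4)
Move 7: P2 pit0 -> P1=[8,0,4,5,2,4](2) P2=[0,1,5,2,1,1](5)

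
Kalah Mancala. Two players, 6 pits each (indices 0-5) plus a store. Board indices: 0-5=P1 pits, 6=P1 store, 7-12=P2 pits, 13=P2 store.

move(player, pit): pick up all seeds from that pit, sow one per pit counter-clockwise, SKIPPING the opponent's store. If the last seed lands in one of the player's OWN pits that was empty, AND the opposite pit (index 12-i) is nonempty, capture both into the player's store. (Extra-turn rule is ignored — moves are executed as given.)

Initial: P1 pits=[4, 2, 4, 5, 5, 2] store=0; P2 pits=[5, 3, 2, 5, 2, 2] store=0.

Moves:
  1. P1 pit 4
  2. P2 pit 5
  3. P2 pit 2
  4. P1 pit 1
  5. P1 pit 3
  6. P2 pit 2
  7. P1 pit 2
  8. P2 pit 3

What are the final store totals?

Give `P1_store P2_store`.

Answer: 3 8

Derivation:
Move 1: P1 pit4 -> P1=[4,2,4,5,0,3](1) P2=[6,4,3,5,2,2](0)
Move 2: P2 pit5 -> P1=[5,2,4,5,0,3](1) P2=[6,4,3,5,2,0](1)
Move 3: P2 pit2 -> P1=[0,2,4,5,0,3](1) P2=[6,4,0,6,3,0](7)
Move 4: P1 pit1 -> P1=[0,0,5,6,0,3](1) P2=[6,4,0,6,3,0](7)
Move 5: P1 pit3 -> P1=[0,0,5,0,1,4](2) P2=[7,5,1,6,3,0](7)
Move 6: P2 pit2 -> P1=[0,0,5,0,1,4](2) P2=[7,5,0,7,3,0](7)
Move 7: P1 pit2 -> P1=[0,0,0,1,2,5](3) P2=[8,5,0,7,3,0](7)
Move 8: P2 pit3 -> P1=[1,1,1,2,2,5](3) P2=[8,5,0,0,4,1](8)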